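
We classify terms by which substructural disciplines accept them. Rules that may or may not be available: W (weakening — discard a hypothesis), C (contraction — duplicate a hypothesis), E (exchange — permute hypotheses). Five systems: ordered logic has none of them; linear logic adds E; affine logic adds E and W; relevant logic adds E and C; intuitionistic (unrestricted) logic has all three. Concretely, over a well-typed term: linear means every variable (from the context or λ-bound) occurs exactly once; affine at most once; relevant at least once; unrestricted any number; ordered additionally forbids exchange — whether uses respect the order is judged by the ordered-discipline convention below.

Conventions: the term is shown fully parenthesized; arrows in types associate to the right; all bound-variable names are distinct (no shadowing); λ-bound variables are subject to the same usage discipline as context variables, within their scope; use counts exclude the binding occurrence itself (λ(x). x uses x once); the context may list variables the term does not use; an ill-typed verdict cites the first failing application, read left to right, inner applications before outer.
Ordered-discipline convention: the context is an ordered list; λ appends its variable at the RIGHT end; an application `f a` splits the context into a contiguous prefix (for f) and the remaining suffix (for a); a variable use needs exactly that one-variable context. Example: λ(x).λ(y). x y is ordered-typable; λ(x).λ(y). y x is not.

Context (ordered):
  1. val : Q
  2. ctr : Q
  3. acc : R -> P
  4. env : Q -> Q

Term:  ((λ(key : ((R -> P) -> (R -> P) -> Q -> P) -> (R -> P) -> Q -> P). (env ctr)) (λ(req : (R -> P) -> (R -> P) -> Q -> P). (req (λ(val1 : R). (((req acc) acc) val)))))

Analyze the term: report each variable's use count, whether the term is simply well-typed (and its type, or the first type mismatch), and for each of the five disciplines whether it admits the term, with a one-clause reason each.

use counts: val: 1×, ctr: 1×, acc: 2×, env: 1×, key [bound]: 0×, req [bound]: 2×, val1 [bound]: 0×
use order (left to right): env, ctr, req, req, acc, acc, val
typing: ✓ — Q
ordered ✗ (repeated use of acc ×2, req ×2; key, val1 never used (weakening))
linear ✗ (repeated use of acc ×2, req ×2; key, val1 never used (weakening))
affine ✗ (repeated use of acc ×2, req ×2)
relevant ✗ (key, val1 never used (weakening))
unrestricted ✓ (simply typable at Q; W, C, E all held)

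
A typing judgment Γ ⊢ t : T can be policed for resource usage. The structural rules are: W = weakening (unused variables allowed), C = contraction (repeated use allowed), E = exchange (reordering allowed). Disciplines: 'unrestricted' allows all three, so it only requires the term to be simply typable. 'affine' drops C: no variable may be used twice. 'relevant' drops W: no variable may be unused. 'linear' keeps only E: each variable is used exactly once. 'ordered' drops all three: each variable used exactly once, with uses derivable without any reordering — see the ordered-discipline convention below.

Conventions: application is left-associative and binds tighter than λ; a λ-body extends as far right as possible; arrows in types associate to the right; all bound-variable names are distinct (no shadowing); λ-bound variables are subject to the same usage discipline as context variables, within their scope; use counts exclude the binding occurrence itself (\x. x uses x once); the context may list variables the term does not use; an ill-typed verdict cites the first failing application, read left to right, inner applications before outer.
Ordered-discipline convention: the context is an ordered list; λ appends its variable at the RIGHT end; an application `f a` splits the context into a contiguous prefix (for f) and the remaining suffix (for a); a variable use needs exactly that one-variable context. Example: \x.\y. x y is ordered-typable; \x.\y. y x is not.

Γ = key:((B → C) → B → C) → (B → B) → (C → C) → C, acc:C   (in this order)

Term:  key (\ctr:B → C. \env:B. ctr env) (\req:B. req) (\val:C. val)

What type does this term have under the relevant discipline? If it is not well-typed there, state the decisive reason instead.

not well-typed under relevant — acc never used (weakening)
variable uses: key: 1, acc: 0, ctr (λ-bound): 1, env (λ-bound): 1, req (λ-bound): 1, val (λ-bound): 1
order of uses: key, ctr, env, req, val
typing: well-typed — term : C
per-discipline verdicts: ordered ✗ · linear ✗ · affine ✓ · relevant ✗ · unrestricted ✓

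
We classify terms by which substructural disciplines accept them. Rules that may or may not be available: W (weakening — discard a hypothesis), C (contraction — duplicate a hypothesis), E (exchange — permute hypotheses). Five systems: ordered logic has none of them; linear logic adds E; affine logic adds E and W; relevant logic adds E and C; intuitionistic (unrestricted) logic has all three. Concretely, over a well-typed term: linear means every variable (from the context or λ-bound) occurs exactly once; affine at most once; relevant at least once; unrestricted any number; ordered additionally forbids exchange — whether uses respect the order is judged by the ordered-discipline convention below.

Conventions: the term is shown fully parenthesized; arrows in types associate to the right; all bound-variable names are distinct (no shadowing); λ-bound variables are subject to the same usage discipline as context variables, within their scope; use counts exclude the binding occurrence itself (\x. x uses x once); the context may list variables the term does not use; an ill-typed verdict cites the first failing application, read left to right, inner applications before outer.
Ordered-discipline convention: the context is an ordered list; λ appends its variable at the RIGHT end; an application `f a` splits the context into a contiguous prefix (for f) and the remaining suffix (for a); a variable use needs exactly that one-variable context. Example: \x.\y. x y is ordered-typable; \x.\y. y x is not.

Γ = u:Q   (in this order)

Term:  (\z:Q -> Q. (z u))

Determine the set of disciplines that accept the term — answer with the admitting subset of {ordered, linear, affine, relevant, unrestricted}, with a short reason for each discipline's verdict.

admitting disciplines: linear, affine, relevant, unrestricted
counts: u=1; z [bound]=1
left-to-right use order: z, u
typing: well-typed at (Q -> Q) -> Q
ordered: ✗, no contiguous prefix/suffix split fits z, u
linear: ✓, single use per variable (u, z)
affine: ✓, none of u, z used more than once
relevant: ✓, at least one use each (u, z)
unrestricted: ✓, type-checks ((Q -> Q) -> Q) and nothing is barred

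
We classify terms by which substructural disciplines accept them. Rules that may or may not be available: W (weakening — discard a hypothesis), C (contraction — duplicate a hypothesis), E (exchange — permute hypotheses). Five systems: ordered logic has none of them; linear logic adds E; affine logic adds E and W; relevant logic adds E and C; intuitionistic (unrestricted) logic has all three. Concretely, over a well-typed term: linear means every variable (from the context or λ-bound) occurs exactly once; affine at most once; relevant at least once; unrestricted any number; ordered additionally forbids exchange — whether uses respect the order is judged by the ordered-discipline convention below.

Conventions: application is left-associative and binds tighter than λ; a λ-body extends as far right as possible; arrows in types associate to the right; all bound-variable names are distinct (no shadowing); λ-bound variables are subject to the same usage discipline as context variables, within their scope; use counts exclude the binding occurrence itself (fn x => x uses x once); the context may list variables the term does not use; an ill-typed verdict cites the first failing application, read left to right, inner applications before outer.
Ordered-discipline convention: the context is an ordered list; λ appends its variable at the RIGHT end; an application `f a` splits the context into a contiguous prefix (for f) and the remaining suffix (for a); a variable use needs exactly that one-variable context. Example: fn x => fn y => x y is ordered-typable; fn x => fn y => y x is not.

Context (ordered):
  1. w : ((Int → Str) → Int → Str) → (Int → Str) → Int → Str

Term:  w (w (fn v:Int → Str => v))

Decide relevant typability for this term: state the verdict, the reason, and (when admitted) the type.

yes — none of w, v goes unused; term : (Int → Str) → Int → Str
counts: w=2, v [bound]=1
order of uses: w, w, v
typing: well-typed at (Int → Str) → Int → Str
across the five disciplines: ordered ✗; linear ✗; affine ✗; relevant ✓; unrestricted ✓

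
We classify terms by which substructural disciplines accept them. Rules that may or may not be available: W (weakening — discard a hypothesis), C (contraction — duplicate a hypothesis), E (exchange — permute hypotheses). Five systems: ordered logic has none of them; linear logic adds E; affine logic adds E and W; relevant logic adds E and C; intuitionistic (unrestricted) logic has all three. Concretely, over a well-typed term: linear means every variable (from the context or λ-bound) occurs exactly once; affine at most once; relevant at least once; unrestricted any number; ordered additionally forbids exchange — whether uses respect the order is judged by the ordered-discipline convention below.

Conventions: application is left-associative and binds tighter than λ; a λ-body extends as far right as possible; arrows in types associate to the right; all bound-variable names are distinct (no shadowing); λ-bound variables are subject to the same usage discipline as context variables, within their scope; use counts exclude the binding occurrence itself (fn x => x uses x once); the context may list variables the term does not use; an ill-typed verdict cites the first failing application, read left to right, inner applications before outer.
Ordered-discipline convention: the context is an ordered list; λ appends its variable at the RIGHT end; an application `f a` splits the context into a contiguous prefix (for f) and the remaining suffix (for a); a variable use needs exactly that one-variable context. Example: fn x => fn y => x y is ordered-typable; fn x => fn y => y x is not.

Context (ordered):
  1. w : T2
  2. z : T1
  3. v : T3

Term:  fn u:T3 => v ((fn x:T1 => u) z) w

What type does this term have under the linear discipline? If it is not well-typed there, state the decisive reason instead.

not well-typed under linear — not simply typable
use counts: w: 1×; z: 1×; v: 1×; u (bound): 1×; x (bound): 0×
order of uses: v, u, z, w
typing: ill-typed: applying a non-function (T3)
summary: ordered ✗, linear ✗, affine ✗, relevant ✗, unrestricted ✗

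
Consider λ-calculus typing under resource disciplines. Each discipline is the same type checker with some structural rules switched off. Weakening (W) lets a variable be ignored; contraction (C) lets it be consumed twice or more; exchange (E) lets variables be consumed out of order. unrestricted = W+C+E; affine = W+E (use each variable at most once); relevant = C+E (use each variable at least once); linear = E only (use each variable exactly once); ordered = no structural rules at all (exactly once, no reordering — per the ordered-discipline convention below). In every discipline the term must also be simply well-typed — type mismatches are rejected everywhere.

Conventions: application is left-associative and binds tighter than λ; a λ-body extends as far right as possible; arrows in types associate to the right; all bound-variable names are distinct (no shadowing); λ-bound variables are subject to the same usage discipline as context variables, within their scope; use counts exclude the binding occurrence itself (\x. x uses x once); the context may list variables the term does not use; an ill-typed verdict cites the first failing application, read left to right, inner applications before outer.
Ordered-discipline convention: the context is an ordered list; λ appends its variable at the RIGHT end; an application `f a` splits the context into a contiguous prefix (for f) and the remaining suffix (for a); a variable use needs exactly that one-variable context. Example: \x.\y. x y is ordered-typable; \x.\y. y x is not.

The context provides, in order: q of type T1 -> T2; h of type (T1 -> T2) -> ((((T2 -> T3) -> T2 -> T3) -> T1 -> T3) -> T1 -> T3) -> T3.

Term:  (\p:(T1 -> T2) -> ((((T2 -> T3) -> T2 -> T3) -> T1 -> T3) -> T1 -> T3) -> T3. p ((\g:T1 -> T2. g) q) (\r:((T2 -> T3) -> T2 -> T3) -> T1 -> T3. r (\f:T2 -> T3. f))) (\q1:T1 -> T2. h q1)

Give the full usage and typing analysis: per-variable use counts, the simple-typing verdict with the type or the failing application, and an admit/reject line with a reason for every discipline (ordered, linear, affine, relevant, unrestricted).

variable uses: q ×1; h ×1; p (bound) ×1; g (bound) ×1; r (bound) ×1; f (bound) ×1; q1 (bound) ×1
order of uses: p, g, q, r, f, h, q1
typing: the term checks, with type T3
ordered: ✗ — no contiguous prefix/suffix split fits p, g, q, r, f, h, q1
linear: ✓ — single use per variable (q, h, p, g, r, f, q1)
affine: ✓ — at most one use each (q, h, p, g, r, f, q1)
relevant: ✓ — q, h, p, g, r, f, q1: all used, weakening unneeded
unrestricted: ✓ — type-checks (T3) and nothing is barred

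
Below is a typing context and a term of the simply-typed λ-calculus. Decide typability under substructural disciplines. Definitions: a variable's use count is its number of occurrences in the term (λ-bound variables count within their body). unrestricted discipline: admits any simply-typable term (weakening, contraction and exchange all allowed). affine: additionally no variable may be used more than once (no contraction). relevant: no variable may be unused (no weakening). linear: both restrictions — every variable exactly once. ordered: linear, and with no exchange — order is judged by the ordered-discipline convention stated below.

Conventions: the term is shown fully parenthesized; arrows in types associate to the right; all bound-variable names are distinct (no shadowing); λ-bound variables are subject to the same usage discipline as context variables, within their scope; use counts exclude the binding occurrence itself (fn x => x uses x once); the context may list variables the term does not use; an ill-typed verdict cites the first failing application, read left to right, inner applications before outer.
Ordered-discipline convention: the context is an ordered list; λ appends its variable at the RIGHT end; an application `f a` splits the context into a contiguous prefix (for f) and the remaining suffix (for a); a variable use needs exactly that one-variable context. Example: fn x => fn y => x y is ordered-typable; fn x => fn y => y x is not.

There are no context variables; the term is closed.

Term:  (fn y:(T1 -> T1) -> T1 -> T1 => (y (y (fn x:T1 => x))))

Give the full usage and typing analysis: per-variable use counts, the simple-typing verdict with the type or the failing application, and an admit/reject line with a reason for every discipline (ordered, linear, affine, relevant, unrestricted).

use counts: y [bound]: 2, x [bound]: 1
order of uses: y, y, x
typing: the term checks, with type ((T1 -> T1) -> T1 -> T1) -> T1 -> T1
ordered: ✗, y ×2 used more than once (contraction)
linear: ✗, y ×2 used more than once (contraction)
affine: ✗, y ×2 used more than once (contraction)
relevant: ✓, at least one use each (y, x)
unrestricted: ✓, simply typable at ((T1 -> T1) -> T1 -> T1) -> T1 -> T1; W, C, E all held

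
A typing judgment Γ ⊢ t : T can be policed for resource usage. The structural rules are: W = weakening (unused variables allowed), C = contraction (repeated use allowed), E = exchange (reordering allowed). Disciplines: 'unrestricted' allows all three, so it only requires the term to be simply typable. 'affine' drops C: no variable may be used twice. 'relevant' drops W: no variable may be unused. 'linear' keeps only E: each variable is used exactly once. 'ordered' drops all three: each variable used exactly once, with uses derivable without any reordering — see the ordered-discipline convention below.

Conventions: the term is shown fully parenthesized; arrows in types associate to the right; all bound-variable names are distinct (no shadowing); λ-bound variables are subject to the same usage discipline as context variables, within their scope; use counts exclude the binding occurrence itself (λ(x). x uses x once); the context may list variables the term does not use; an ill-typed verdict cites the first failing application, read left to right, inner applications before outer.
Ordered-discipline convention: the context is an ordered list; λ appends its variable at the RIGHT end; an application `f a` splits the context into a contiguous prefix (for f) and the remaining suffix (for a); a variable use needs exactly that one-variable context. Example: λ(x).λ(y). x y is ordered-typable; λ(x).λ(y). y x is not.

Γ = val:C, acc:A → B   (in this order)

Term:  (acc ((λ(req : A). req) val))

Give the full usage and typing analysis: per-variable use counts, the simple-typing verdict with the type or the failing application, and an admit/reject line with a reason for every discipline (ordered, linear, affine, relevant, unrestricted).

counts: val=1; acc=1; req (λ-bound)=1
use order (left to right): acc, req, val
typing: ill-typed: a function awaiting A gets C
ordered: ✗, not simply typable
linear: ✗, fails simple typing
affine: ✗, a type mismatch blocks all five
relevant: ✗, the type mismatch rejects it
unrestricted: ✗, not simply typable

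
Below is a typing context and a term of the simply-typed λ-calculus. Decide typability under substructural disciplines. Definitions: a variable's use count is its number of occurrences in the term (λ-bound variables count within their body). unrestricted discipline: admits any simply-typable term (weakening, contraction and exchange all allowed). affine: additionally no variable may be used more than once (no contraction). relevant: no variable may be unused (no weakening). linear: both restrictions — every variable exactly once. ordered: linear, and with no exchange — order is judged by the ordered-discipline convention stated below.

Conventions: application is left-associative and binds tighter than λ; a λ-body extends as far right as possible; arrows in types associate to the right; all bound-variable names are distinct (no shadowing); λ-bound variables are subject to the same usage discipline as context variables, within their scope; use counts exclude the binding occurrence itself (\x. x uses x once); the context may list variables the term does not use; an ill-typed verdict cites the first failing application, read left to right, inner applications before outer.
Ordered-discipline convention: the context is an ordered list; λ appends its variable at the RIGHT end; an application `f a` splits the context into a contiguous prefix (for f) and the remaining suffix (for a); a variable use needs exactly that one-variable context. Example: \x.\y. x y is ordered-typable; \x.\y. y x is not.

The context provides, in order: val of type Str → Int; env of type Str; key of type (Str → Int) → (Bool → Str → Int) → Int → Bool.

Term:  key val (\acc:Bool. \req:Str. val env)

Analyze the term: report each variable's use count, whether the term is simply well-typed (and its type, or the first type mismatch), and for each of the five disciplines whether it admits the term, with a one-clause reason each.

use counts: val: 2×, env: 1×, key: 1×, acc [bound]: 0×, req [bound]: 0×
order of uses: key, val, val, env
typing: the term checks, with type Int → Bool
ordered: ✗, repeated use of val ×2; unused: acc, req — weakening required
linear: ✗, repeated use of val ×2; unused: acc, req — weakening required
affine: ✗, repeated use of val ×2
relevant: ✗, unused: acc, req — weakening required
unrestricted: ✓, type-checks (Int → Bool) and nothing is barred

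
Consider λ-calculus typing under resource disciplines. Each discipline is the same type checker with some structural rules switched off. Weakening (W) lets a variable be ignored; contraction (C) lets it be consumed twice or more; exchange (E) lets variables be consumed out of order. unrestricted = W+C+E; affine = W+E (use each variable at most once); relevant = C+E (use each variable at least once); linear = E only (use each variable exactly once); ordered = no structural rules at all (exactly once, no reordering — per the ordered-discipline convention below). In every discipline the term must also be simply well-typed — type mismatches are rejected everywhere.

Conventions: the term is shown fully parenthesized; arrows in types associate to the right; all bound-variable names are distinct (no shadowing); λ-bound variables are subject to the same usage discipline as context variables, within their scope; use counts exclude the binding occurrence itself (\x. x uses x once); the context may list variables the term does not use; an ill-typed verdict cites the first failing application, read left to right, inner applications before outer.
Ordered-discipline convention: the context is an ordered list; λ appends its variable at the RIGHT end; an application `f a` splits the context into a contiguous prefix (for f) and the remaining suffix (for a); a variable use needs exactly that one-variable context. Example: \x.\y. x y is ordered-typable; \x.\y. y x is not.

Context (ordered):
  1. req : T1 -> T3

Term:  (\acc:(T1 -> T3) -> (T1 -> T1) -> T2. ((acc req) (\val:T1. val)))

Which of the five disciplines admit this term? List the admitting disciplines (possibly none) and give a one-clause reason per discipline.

admitted by: linear, affine, relevant, unrestricted
use counts: req: 1, acc (bound): 1, val (bound): 1
left-to-right use order: acc, req, val
typing: well-typed at ((T1 -> T3) -> (T1 -> T1) -> T2) -> T2
ordered ✗ (use order acc, req, val needs exchange)
linear ✓ (exactly-once usage across req, acc, val)
affine ✓ (req, acc, val: no repeats, contraction unneeded)
relevant ✓ (req, acc, val: all used, weakening unneeded)
unrestricted ✓ (simply typable at ((T1 -> T3) -> (T1 -> T1) -> T2) -> T2; W, C, E all held)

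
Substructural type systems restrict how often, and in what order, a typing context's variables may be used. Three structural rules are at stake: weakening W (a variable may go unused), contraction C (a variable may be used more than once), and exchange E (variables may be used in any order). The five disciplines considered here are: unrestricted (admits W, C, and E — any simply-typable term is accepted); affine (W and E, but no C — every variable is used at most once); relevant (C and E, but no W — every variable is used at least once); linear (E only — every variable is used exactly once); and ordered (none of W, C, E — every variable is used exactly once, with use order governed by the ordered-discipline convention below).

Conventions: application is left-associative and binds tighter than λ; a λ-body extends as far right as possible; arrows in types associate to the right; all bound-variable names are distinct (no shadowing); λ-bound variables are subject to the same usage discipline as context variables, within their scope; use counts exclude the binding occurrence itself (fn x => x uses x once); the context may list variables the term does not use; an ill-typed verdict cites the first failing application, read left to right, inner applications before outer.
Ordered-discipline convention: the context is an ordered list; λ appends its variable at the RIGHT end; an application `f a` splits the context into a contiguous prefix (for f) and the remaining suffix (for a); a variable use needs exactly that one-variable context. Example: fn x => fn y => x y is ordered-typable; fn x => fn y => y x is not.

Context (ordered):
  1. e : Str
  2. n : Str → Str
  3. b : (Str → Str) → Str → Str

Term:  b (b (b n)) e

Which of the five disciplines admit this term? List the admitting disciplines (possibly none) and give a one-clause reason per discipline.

admitting disciplines: relevant, unrestricted
variable uses: e: 1×, n: 1×, b: 3×
left-to-right use order: b, b, b, n, e
typing: the term checks, with type Str
ordered: ✗ — repeated use of b ×3
linear: ✗ — repeated use of b ×3
affine: ✗ — repeated use of b ×3
relevant: ✓ — none of e, n, b goes unused
unrestricted: ✓ — well-typed at Str; no restrictions here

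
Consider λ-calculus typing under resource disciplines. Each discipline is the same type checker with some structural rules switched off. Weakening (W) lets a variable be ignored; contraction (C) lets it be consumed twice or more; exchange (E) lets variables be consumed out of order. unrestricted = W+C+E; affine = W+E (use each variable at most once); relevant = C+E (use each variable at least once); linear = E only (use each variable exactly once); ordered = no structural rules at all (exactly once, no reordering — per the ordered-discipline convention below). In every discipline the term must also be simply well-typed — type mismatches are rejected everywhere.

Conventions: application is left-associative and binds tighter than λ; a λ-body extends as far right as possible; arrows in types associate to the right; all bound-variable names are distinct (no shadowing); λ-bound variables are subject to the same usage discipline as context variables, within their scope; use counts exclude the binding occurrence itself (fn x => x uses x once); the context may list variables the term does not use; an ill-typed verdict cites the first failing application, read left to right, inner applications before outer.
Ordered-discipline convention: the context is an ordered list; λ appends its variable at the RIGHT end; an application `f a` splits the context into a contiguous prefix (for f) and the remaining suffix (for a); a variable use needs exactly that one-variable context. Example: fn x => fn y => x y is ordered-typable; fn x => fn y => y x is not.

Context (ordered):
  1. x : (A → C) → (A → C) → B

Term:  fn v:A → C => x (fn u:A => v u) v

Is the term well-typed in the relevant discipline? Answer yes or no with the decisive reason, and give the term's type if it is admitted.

yes — none of x, v, u goes unused; term : (A → C) → B
counts: x: 1×; v (bound): 2×; u (bound): 1×
order of uses: x, v, u, v
typing: the term checks, with type (A → C) → B
across the five disciplines: ordered ✗, linear ✗, affine ✗, relevant ✓, unrestricted ✓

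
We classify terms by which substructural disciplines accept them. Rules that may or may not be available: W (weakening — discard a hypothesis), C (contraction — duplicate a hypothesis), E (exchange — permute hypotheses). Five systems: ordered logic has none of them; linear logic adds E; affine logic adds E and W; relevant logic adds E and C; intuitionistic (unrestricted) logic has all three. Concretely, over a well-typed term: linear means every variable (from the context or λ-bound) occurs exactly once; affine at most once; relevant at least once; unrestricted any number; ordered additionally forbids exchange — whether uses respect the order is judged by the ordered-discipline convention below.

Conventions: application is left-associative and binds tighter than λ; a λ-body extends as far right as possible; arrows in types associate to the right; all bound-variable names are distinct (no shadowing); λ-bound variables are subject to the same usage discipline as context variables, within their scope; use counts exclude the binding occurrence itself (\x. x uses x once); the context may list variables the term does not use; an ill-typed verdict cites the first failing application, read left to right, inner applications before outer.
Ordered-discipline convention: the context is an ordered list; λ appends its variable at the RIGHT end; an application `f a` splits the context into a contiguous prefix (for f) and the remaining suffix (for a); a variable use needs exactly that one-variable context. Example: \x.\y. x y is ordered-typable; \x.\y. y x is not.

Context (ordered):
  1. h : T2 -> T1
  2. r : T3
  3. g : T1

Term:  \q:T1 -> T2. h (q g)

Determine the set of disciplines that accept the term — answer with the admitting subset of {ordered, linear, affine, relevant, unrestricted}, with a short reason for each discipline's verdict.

admitted by: affine, unrestricted
variable uses: h: 1, r: 0, g: 1, q (bound): 1
order of uses: h, q, g
typing: well-typed at (T1 -> T2) -> T1
ordered ✗ (r never used (weakening))
linear ✗ (r never used (weakening))
affine ✓ (at most one use each (h, r, g, q))
relevant ✗ (r never used (weakening))
unrestricted ✓ (typability at (T1 -> T2) -> T1 is all that's needed)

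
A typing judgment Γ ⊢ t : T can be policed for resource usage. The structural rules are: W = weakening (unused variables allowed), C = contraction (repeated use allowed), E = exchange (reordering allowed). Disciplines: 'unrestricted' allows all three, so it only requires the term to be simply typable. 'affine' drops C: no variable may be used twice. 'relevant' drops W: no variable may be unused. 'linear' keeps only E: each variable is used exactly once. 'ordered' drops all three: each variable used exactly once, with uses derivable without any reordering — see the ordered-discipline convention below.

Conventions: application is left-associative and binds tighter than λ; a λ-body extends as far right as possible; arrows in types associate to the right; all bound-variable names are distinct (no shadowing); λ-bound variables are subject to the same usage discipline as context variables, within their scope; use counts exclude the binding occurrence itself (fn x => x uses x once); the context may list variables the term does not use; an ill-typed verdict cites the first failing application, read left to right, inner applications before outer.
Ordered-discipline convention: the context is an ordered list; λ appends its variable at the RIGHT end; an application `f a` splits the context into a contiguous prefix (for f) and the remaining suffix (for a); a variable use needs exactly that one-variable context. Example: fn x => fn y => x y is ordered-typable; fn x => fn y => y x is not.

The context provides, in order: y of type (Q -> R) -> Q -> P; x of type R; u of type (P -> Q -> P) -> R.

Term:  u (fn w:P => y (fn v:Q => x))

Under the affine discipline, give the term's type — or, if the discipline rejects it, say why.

term : R
use counts: y: 1×; x: 1×; u: 1×; w (bound): 0×; v (bound): 0×
left-to-right use order: u, y, x
typing: well-typed at R
summary: ordered ✗ · linear ✗ · affine ✓ · relevant ✗ · unrestricted ✓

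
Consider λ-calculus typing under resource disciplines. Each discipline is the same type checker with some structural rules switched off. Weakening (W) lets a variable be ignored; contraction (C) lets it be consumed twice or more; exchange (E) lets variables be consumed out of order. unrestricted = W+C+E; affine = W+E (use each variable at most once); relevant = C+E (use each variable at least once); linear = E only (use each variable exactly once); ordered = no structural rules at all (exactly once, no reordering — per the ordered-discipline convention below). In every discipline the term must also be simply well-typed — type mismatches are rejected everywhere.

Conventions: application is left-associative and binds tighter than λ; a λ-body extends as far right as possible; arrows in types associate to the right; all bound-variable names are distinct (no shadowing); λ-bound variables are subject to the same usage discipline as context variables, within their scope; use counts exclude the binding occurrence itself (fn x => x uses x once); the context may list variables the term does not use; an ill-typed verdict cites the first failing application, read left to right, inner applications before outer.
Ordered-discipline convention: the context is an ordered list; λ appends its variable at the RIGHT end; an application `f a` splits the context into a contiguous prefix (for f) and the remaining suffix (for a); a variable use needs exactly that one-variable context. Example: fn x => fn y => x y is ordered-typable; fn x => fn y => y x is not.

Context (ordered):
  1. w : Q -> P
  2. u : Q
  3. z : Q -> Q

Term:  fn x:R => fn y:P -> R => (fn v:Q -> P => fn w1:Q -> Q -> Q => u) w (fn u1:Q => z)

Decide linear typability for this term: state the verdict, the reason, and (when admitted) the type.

no — unused: x, y, v, w1, u1 — weakening required
variable uses: w: 1×, u: 1×, z: 1×, x (λ-bound): 0×, y (λ-bound): 0×, v (λ-bound): 0×, w1 (λ-bound): 0×, u1 (λ-bound): 0×
left-to-right use order: u, w, z
typing: ✓ — R -> (P -> R) -> Q
all disciplines: ordered ✗ | linear ✗ | affine ✓ | relevant ✗ | unrestricted ✓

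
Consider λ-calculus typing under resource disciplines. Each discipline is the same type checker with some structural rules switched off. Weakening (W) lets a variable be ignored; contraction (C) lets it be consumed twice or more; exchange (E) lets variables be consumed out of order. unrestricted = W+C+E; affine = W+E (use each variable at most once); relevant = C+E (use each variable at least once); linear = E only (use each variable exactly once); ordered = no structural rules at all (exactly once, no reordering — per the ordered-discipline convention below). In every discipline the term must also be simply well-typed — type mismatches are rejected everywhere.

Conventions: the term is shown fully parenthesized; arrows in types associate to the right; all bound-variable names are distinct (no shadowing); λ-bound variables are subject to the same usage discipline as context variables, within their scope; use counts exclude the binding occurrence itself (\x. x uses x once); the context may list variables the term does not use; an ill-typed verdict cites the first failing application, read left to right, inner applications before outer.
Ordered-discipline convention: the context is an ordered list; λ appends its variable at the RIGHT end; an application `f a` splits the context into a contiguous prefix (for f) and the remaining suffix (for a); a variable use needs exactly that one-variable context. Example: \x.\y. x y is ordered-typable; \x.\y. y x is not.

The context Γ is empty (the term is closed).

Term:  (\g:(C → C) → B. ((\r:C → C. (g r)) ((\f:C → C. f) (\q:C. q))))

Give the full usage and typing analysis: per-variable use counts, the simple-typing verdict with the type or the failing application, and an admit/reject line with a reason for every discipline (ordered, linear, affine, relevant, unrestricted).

use counts: g (λ-bound)=1, r (λ-bound)=1, f (λ-bound)=1, q (λ-bound)=1
uses in reading order: g, r, f, q
typing: ✓ — ((C → C) → B) → B
ordered: ✓ — g, r, f, q: once each, no exchange needed
linear: ✓ — g, r, f, q: one use apiece
affine: ✓ — g, r, f, q: no repeats, contraction unneeded
relevant: ✓ — every one of g, r, f, q appears
unrestricted: ✓ — type-checks (((C → C) → B) → B) and nothing is barred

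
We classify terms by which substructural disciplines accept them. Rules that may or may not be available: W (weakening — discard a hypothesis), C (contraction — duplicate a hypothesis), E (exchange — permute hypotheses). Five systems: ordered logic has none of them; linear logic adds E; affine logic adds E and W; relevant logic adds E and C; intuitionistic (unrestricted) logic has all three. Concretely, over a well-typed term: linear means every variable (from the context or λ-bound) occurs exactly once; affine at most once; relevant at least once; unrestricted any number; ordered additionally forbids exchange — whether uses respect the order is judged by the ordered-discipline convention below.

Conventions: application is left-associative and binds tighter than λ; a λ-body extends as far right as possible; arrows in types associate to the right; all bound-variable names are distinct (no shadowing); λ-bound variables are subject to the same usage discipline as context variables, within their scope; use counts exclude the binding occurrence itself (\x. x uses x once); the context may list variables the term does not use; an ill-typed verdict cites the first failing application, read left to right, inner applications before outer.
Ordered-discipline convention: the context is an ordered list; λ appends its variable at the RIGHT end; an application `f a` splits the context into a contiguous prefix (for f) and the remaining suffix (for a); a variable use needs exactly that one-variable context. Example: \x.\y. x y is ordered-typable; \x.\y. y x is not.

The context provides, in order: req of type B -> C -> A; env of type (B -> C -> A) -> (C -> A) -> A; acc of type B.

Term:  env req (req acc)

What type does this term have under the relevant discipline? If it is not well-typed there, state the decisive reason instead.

term : A
variable uses: req=2, env=1, acc=1
order of uses: env, req, req, acc
typing: well-typed — term : A
across the five disciplines: ordered ✗ | linear ✗ | affine ✗ | relevant ✓ | unrestricted ✓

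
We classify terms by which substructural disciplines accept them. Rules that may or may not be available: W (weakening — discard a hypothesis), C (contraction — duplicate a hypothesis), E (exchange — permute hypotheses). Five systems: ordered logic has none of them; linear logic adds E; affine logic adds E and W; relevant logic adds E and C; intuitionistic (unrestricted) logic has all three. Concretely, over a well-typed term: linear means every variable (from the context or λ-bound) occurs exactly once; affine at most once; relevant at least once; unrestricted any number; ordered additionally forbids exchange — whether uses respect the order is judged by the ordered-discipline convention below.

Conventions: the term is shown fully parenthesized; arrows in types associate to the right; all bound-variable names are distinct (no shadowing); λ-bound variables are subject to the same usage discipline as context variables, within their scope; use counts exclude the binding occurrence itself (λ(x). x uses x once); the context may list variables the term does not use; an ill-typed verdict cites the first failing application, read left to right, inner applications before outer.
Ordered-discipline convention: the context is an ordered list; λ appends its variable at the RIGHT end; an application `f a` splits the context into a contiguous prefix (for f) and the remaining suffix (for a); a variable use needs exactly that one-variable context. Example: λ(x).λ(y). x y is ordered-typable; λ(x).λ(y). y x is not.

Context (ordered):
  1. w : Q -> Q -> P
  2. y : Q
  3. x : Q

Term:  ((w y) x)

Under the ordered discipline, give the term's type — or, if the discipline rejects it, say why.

term : P
use counts: w ×1, y ×1, x ×1
left-to-right use order: w, y, x
typing: ✓ — P
across the five disciplines: ordered ✓ · linear ✓ · affine ✓ · relevant ✓ · unrestricted ✓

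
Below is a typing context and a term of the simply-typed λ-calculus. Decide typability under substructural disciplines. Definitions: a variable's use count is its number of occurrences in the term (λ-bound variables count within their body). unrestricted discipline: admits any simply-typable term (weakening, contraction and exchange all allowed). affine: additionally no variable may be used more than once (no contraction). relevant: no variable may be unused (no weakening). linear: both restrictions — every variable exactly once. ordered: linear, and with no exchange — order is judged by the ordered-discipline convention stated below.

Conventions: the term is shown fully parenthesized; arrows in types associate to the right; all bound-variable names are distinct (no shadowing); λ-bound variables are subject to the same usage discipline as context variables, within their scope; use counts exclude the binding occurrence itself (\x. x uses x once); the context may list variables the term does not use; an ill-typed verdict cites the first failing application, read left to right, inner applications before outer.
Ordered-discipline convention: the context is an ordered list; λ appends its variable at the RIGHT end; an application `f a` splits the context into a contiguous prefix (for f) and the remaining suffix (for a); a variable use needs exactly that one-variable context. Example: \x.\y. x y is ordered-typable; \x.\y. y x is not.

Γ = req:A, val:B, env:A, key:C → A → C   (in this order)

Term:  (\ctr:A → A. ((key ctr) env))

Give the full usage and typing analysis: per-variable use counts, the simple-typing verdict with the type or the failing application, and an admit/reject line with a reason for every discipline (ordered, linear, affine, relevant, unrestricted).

counts: req ×0; val ×0; env ×1; key ×1; ctr (bound) ×1
use order (left to right): key, ctr, env
typing: ill-typed: a function awaiting C gets A → A
ordered: ✗, fails simple typing
linear: ✗, a type mismatch blocks all five
affine: ✗, the type mismatch rejects it
relevant: ✗, not simply typable
unrestricted: ✗, fails simple typing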